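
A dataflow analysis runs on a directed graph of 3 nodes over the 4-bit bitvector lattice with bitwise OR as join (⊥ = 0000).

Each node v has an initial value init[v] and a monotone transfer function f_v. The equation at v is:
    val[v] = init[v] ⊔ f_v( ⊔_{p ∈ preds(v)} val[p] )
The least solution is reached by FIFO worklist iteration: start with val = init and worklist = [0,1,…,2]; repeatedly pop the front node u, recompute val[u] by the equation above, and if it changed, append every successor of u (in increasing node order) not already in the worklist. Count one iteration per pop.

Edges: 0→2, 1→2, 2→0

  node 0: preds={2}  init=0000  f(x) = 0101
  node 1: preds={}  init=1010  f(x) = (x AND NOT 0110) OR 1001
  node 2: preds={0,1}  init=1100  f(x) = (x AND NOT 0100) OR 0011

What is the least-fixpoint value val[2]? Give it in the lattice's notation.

1111

Iteration log — 4 steps:
  step 1. node 0  ⊔preds=1100  new=0101  old=0000  +wl: 
  step 2. node 1  ⊔preds=0000  new=1011  old=1010  +wl: 
  step 3. node 2  ⊔preds=1111  new=1111  old=1100  +wl: 0
  step 4. node 0  ⊔preds=1111  new=0101  stable

Least fixpoint reached:
  node 0: 0101
  node 1: 1011
  node 2: 1111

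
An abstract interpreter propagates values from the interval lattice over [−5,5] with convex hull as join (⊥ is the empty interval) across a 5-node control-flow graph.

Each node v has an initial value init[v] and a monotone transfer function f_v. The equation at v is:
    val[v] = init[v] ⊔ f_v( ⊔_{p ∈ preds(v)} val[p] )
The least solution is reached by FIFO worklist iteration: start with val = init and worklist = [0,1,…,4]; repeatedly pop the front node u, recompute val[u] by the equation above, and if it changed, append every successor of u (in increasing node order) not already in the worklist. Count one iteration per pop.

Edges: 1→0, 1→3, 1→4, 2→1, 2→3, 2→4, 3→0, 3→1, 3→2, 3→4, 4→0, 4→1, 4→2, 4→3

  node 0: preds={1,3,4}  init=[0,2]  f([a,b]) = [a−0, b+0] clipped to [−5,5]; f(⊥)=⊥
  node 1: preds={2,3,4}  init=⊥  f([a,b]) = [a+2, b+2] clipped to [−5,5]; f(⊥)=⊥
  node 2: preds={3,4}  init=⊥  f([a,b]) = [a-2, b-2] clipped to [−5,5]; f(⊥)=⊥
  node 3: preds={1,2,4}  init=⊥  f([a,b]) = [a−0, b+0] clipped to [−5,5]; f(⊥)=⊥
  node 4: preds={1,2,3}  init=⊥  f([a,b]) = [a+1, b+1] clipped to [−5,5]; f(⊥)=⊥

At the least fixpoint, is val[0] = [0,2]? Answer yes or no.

yes

Trace (5 dequeues):
  [1] u=0 | in ⊥ | out [0,2] | ==
  [2] u=1 | in ⊥ | out ⊥ | ==
  [3] u=2 | in ⊥ | out ⊥ | ==
  [4] u=3 | in ⊥ | out ⊥ | ==
  [5] u=4 | in ⊥ | out ⊥ | ==

Converged values:
  [0] [0,2]
  [1] ⊥
  [2] ⊥
  [3] ⊥
  [4] ⊥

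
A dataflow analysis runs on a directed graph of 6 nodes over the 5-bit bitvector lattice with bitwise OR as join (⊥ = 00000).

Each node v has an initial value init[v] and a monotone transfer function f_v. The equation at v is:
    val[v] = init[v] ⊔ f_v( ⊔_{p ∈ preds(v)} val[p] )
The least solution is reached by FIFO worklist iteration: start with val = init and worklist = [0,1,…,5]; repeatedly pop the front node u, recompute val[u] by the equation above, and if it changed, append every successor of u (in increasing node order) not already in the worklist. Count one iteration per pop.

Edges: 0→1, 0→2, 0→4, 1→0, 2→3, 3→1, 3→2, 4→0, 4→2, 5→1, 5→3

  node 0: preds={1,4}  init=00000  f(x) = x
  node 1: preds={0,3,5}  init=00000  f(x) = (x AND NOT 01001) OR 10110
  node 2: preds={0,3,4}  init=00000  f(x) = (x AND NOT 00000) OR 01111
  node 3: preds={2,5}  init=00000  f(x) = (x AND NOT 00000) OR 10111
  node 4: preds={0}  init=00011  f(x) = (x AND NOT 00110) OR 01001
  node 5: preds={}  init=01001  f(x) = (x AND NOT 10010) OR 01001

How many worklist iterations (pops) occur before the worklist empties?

Iteration log — 13 steps:
  step 1. node 0  ⊔preds=00011  new=00011  old=00000  +wl: 
  step 2. node 1  ⊔preds=01011  new=10110  old=00000  +wl: 0
  step 3. node 2  ⊔preds=00011  new=01111  old=00000  +wl: 
  step 4. node 3  ⊔preds=01111  new=11111  old=00000  +wl: 1,2
  step 5. node 4  ⊔preds=00011  new=01011  old=00011  +wl: 
  step 6. node 5  ⊔preds=00000  new=01001  stable
  step 7. node 0  ⊔preds=11111  new=11111  old=00011  +wl: 4
  step 8. node 1  ⊔preds=11111  new=10110  stable
  step 9. node 2  ⊔preds=11111  new=11111  old=01111  +wl: 3
  step 10. node 4  ⊔preds=11111  new=11011  old=01011  +wl: 0,2
  step 11. node 3  ⊔preds=11111  new=11111  stable
  step 12. node 0  ⊔preds=11111  new=11111  stable
  step 13. node 2  ⊔preds=11111  new=11111  stable

Least fixpoint reached:
  node 0: 11111
  node 1: 10110
  node 2: 11111
  node 3: 11111
  node 4: 11011
  node 5: 01001

13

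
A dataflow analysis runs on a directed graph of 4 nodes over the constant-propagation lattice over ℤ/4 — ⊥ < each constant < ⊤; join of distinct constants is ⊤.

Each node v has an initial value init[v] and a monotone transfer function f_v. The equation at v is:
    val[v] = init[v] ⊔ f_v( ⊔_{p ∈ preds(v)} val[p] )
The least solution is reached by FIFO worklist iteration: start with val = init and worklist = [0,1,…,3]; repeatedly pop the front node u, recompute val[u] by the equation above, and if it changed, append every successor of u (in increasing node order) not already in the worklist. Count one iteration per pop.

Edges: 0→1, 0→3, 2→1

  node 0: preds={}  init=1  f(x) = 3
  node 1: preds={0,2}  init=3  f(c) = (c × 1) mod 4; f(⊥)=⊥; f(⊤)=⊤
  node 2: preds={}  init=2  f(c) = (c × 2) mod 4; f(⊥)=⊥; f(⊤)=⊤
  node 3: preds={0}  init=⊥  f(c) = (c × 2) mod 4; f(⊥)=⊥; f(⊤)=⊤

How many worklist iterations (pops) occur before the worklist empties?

Trace (4 dequeues):
  [1] u=0 | in ⊥ | out ⊤ | prev 1 | push {}
  [2] u=1 | in ⊤ | out ⊤ | prev 3 | push {}
  [3] u=2 | in ⊥ | out 2 | ==
  [4] u=3 | in ⊤ | out ⊤ | prev ⊥ | push {}

Converged values:
  [0] ⊤
  [1] ⊤
  [2] 2
  [3] ⊤

4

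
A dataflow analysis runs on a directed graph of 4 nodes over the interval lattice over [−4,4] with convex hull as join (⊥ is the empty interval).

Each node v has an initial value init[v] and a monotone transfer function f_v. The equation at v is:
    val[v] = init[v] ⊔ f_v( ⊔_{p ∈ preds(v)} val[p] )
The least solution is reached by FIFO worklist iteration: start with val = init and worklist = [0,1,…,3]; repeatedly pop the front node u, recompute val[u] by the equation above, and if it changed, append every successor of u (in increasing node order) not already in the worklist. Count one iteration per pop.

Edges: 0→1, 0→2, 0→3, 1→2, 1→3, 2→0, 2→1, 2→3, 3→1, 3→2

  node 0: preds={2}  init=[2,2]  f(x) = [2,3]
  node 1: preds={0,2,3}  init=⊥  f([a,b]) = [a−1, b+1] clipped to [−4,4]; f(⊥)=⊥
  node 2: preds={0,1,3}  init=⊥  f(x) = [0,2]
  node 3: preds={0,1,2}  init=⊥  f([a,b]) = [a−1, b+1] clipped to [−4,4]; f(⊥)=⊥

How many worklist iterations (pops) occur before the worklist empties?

13

Iteration log — 13 steps:
  step 1. node 0  ⊔preds=⊥  new=[2,3]  old=[2,2]  +wl: 
  step 2. node 1  ⊔preds=[2,3]  new=[1,4]  old=⊥  +wl: 
  step 3. node 2  ⊔preds=[1,4]  new=[0,2]  old=⊥  +wl: 0,1
  step 4. node 3  ⊔preds=[0,4]  new=[-1,4]  old=⊥  +wl: 2
  step 5. node 0  ⊔preds=[0,2]  new=[2,3]  stable
  step 6. node 1  ⊔preds=[-1,4]  new=[-2,4]  old=[1,4]  +wl: 3
  step 7. node 2  ⊔preds=[-2,4]  new=[0,2]  stable
  step 8. node 3  ⊔preds=[-2,4]  new=[-3,4]  old=[-1,4]  +wl: 1,2
  step 9. node 1  ⊔preds=[-3,4]  new=[-4,4]  old=[-2,4]  +wl: 3
  step 10. node 2  ⊔preds=[-4,4]  new=[0,2]  stable
  step 11. node 3  ⊔preds=[-4,4]  new=[-4,4]  old=[-3,4]  +wl: 1,2
  step 12. node 1  ⊔preds=[-4,4]  new=[-4,4]  stable
  step 13. node 2  ⊔preds=[-4,4]  new=[0,2]  stable

Least fixpoint reached:
  node 0: [2,3]
  node 1: [-4,4]
  node 2: [0,2]
  node 3: [-4,4]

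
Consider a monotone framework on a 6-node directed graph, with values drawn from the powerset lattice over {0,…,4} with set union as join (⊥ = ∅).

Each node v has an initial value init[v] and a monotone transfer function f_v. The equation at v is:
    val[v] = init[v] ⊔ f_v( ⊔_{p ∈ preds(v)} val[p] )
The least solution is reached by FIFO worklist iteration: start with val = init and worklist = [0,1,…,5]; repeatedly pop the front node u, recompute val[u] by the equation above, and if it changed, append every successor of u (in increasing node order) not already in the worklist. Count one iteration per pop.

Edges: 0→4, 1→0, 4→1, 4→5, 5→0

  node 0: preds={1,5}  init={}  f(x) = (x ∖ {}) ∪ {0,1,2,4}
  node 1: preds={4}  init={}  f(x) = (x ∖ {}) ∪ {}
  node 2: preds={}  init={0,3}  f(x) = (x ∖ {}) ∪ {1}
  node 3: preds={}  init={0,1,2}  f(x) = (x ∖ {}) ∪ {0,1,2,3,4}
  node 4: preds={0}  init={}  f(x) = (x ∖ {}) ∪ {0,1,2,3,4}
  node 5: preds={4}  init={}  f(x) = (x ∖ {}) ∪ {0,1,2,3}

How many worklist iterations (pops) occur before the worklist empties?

Worklist (9 pops):
  #1 pop 0: in={} → {0,1,2,4} (was {}); enqueue []
  #2 pop 1: in={} → {} (no change)
  #3 pop 2: in={} → {0,1,3} (was {0,3}); enqueue []
  #4 pop 3: in={} → {0,1,2,3,4} (was {0,1,2}); enqueue []
  #5 pop 4: in={0,1,2,4} → {0,1,2,3,4} (was {}); enqueue [1]
  #6 pop 5: in={0,1,2,3,4} → {0,1,2,3,4} (was {}); enqueue [0]
  #7 pop 1: in={0,1,2,3,4} → {0,1,2,3,4} (was {}); enqueue []
  #8 pop 0: in={0,1,2,3,4} → {0,1,2,3,4} (was {0,1,2,4}); enqueue [4]
  #9 pop 4: in={0,1,2,3,4} → {0,1,2,3,4} (no change)

Fixpoint:
  val[0] = {0,1,2,3,4}
  val[1] = {0,1,2,3,4}
  val[2] = {0,1,3}
  val[3] = {0,1,2,3,4}
  val[4] = {0,1,2,3,4}
  val[5] = {0,1,2,3,4}

9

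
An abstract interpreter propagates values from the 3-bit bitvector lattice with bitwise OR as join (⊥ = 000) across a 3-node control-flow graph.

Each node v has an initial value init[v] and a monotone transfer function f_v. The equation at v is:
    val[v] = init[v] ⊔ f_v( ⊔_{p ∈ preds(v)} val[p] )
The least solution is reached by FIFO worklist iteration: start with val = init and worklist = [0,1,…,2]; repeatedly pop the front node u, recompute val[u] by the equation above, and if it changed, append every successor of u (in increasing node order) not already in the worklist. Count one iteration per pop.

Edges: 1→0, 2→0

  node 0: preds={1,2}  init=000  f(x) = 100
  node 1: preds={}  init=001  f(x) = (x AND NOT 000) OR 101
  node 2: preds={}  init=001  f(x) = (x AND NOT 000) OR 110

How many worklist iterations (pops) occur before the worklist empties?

Iteration log — 4 steps:
  step 1. node 0  ⊔preds=001  new=100  old=000  +wl: 
  step 2. node 1  ⊔preds=000  new=101  old=001  +wl: 0
  step 3. node 2  ⊔preds=000  new=111  old=001  +wl: 
  step 4. node 0  ⊔preds=111  new=100  stable

Least fixpoint reached:
  node 0: 100
  node 1: 101
  node 2: 111

4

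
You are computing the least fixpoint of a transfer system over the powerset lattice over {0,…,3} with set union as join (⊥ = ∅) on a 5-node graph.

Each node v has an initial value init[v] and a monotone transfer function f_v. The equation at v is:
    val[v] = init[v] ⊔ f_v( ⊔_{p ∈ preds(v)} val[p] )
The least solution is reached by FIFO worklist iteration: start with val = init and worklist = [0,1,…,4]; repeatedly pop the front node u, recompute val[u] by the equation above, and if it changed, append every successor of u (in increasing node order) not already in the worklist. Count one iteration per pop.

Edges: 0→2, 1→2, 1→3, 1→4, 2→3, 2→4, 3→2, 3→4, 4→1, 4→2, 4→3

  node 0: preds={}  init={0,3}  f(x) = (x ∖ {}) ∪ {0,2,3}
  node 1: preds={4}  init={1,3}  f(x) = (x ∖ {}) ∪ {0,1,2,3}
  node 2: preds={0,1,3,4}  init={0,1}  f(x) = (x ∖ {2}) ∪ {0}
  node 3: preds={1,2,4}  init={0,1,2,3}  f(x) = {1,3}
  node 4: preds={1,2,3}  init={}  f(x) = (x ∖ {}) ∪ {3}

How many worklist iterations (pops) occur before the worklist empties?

8

Worklist (8 pops):
  #1 pop 0: in={} → {0,2,3} (was {0,3}); enqueue []
  #2 pop 1: in={} → {0,1,2,3} (was {1,3}); enqueue []
  #3 pop 2: in={0,1,2,3} → {0,1,3} (was {0,1}); enqueue []
  #4 pop 3: in={0,1,2,3} → {0,1,2,3} (no change)
  #5 pop 4: in={0,1,2,3} → {0,1,2,3} (was {}); enqueue [1,2,3]
  #6 pop 1: in={0,1,2,3} → {0,1,2,3} (no change)
  #7 pop 2: in={0,1,2,3} → {0,1,3} (no change)
  #8 pop 3: in={0,1,2,3} → {0,1,2,3} (no change)

Fixpoint:
  val[0] = {0,2,3}
  val[1] = {0,1,2,3}
  val[2] = {0,1,3}
  val[3] = {0,1,2,3}
  val[4] = {0,1,2,3}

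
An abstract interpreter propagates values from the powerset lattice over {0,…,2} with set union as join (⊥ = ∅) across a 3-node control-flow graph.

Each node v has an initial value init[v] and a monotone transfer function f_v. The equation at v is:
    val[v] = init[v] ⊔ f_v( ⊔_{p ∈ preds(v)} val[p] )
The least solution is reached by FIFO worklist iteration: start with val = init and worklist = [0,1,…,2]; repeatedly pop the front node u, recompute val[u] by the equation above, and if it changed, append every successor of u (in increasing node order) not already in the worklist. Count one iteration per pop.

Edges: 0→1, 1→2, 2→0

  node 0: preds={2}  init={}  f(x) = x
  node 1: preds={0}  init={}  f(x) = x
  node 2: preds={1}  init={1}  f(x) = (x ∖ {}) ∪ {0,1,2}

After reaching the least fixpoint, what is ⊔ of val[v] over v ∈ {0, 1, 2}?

Worklist (6 pops):
  #1 pop 0: in={1} → {1} (was {}); enqueue []
  #2 pop 1: in={1} → {1} (was {}); enqueue []
  #3 pop 2: in={1} → {0,1,2} (was {1}); enqueue [0]
  #4 pop 0: in={0,1,2} → {0,1,2} (was {1}); enqueue [1]
  #5 pop 1: in={0,1,2} → {0,1,2} (was {1}); enqueue [2]
  #6 pop 2: in={0,1,2} → {0,1,2} (no change)

Fixpoint:
  val[0] = {0,1,2}
  val[1] = {0,1,2}
  val[2] = {0,1,2}

{0,1,2}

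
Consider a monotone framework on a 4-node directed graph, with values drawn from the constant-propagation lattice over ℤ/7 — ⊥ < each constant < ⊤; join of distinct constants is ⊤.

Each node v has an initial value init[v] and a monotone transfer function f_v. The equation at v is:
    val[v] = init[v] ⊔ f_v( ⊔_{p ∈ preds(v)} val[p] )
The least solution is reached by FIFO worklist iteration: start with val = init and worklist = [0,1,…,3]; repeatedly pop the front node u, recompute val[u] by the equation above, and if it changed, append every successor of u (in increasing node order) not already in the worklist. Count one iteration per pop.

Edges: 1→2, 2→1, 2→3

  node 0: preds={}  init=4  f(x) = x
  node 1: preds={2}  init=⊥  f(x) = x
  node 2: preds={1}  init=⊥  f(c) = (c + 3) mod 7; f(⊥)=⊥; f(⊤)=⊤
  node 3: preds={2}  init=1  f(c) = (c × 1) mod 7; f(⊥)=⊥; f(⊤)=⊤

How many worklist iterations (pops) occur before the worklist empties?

Worklist (4 pops):
  #1 pop 0: in=⊥ → 4 (no change)
  #2 pop 1: in=⊥ → ⊥ (no change)
  #3 pop 2: in=⊥ → ⊥ (no change)
  #4 pop 3: in=⊥ → 1 (no change)

Fixpoint:
  val[0] = 4
  val[1] = ⊥
  val[2] = ⊥
  val[3] = 1

4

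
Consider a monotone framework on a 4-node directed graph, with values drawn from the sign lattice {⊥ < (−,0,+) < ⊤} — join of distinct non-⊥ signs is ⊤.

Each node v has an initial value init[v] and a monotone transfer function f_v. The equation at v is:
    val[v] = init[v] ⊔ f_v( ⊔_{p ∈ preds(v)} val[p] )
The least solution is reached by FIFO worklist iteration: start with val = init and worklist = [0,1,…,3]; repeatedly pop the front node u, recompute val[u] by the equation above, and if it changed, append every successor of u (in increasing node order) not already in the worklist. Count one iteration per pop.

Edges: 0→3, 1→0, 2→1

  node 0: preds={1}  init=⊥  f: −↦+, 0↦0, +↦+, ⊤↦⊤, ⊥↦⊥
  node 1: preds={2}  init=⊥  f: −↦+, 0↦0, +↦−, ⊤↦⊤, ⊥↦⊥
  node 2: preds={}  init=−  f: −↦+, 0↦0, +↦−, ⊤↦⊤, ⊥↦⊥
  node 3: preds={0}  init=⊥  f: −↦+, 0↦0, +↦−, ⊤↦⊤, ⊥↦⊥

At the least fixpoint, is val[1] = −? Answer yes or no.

no

Iteration log — 6 steps:
  step 1. node 0  ⊔preds=⊥  new=⊥  stable
  step 2. node 1  ⊔preds=−  new=+  old=⊥  +wl: 0
  step 3. node 2  ⊔preds=⊥  new=−  stable
  step 4. node 3  ⊔preds=⊥  new=⊥  stable
  step 5. node 0  ⊔preds=+  new=+  old=⊥  +wl: 3
  step 6. node 3  ⊔preds=+  new=−  old=⊥  +wl: 

Least fixpoint reached:
  node 0: +
  node 1: +
  node 2: −
  node 3: −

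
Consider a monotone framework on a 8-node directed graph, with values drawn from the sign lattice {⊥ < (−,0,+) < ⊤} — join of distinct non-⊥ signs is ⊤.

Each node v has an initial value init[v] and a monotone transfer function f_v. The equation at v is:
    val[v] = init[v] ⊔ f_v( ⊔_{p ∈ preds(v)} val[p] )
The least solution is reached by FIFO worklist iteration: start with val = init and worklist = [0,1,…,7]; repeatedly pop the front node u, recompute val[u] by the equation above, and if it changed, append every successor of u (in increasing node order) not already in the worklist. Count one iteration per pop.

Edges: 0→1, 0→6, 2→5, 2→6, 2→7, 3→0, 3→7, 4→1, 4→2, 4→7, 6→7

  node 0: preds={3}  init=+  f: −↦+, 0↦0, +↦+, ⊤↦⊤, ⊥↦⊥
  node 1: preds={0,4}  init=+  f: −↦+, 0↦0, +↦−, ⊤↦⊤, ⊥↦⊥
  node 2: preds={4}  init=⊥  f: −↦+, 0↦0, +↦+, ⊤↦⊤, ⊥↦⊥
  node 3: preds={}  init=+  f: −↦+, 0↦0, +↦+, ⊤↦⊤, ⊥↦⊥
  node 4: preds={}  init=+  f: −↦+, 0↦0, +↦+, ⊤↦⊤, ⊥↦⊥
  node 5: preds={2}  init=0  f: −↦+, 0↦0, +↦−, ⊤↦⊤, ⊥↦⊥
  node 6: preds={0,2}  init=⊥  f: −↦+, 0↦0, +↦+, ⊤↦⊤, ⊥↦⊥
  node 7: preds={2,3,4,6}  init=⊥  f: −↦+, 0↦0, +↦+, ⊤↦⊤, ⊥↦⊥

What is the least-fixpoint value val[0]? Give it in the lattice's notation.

+

Trace (8 dequeues):
  [1] u=0 | in + | out + | ==
  [2] u=1 | in + | out ⊤ | prev + | push {}
  [3] u=2 | in + | out + | prev ⊥ | push {}
  [4] u=3 | in ⊥ | out + | ==
  [5] u=4 | in ⊥ | out + | ==
  [6] u=5 | in + | out ⊤ | prev 0 | push {}
  [7] u=6 | in + | out + | prev ⊥ | push {}
  [8] u=7 | in + | out + | prev ⊥ | push {}

Converged values:
  [0] +
  [1] ⊤
  [2] +
  [3] +
  [4] +
  [5] ⊤
  [6] +
  [7] +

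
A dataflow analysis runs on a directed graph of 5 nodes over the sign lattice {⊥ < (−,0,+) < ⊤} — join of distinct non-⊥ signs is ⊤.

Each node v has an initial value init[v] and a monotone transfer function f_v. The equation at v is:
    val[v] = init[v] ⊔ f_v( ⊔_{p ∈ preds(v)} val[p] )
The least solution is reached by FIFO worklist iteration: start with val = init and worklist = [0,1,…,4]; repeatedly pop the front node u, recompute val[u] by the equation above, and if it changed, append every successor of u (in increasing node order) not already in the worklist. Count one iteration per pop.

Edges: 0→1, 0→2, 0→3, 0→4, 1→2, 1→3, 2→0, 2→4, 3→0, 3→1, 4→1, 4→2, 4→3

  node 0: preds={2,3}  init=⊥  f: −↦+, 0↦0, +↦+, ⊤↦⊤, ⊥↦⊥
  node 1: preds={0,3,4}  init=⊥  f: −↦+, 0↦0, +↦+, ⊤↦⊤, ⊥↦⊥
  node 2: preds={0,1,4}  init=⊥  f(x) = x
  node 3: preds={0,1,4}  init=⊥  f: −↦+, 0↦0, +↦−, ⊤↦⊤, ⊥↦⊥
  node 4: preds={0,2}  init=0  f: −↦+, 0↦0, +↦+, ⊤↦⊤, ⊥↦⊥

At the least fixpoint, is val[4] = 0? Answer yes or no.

yes

Worklist (10 pops):
  #1 pop 0: in=⊥ → ⊥ (no change)
  #2 pop 1: in=0 → 0 (was ⊥); enqueue []
  #3 pop 2: in=0 → 0 (was ⊥); enqueue [0]
  #4 pop 3: in=0 → 0 (was ⊥); enqueue [1]
  #5 pop 4: in=0 → 0 (no change)
  #6 pop 0: in=0 → 0 (was ⊥); enqueue [2,3,4]
  #7 pop 1: in=0 → 0 (no change)
  #8 pop 2: in=0 → 0 (no change)
  #9 pop 3: in=0 → 0 (no change)
  #10 pop 4: in=0 → 0 (no change)

Fixpoint:
  val[0] = 0
  val[1] = 0
  val[2] = 0
  val[3] = 0
  val[4] = 0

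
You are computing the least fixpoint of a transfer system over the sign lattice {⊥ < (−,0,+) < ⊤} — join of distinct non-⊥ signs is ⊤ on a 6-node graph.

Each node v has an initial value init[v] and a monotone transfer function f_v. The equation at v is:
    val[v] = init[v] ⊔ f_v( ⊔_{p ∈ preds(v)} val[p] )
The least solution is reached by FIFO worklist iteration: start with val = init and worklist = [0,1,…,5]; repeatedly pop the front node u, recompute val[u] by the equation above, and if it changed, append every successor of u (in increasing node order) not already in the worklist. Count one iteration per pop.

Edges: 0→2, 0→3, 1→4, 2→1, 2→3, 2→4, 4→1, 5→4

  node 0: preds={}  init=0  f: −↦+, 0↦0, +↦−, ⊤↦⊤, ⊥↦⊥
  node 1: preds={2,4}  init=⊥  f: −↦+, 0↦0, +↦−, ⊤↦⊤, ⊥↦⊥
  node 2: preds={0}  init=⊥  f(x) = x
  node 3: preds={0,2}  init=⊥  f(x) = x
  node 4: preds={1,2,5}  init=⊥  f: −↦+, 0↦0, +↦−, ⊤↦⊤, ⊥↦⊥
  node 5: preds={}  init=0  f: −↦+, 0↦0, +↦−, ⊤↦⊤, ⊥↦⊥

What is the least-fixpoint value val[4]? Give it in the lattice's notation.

Worklist (8 pops):
  #1 pop 0: in=⊥ → 0 (no change)
  #2 pop 1: in=⊥ → ⊥ (no change)
  #3 pop 2: in=0 → 0 (was ⊥); enqueue [1]
  #4 pop 3: in=0 → 0 (was ⊥); enqueue []
  #5 pop 4: in=0 → 0 (was ⊥); enqueue []
  #6 pop 5: in=⊥ → 0 (no change)
  #7 pop 1: in=0 → 0 (was ⊥); enqueue [4]
  #8 pop 4: in=0 → 0 (no change)

Fixpoint:
  val[0] = 0
  val[1] = 0
  val[2] = 0
  val[3] = 0
  val[4] = 0
  val[5] = 0

0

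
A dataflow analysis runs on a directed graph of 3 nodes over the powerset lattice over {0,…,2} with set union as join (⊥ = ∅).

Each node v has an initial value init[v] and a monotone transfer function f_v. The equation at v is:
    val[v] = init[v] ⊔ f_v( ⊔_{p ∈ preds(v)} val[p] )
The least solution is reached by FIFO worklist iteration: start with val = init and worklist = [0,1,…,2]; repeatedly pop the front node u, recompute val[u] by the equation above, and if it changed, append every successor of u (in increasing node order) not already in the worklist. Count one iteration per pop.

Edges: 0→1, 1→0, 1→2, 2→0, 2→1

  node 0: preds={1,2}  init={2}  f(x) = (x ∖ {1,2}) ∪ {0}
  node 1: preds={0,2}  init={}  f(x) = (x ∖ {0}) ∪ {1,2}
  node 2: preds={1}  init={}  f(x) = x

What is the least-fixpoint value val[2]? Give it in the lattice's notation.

Trace (5 dequeues):
  [1] u=0 | in {} | out {0,2} | prev {2} | push {}
  [2] u=1 | in {0,2} | out {1,2} | prev {} | push {0}
  [3] u=2 | in {1,2} | out {1,2} | prev {} | push {1}
  [4] u=0 | in {1,2} | out {0,2} | ==
  [5] u=1 | in {0,1,2} | out {1,2} | ==

Converged values:
  [0] {0,2}
  [1] {1,2}
  [2] {1,2}

{1,2}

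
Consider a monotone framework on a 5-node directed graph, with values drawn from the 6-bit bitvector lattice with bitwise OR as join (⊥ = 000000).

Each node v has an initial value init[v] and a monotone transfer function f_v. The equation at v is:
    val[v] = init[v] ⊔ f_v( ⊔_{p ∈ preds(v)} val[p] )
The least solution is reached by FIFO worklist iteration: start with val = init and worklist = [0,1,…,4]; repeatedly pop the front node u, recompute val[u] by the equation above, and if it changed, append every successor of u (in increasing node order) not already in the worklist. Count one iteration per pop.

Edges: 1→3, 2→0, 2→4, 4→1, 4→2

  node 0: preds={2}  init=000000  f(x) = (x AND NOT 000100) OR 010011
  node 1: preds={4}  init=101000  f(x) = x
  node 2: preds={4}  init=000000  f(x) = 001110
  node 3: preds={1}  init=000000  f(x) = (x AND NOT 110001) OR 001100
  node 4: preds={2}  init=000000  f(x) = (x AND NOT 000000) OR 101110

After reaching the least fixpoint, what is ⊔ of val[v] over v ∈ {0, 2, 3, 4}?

Iteration log — 9 steps:
  step 1. node 0  ⊔preds=000000  new=010011  old=000000  +wl: 
  step 2. node 1  ⊔preds=000000  new=101000  stable
  step 3. node 2  ⊔preds=000000  new=001110  old=000000  +wl: 0
  step 4. node 3  ⊔preds=101000  new=001100  old=000000  +wl: 
  step 5. node 4  ⊔preds=001110  new=101110  old=000000  +wl: 1,2
  step 6. node 0  ⊔preds=001110  new=011011  old=010011  +wl: 
  step 7. node 1  ⊔preds=101110  new=101110  old=101000  +wl: 3
  step 8. node 2  ⊔preds=101110  new=001110  stable
  step 9. node 3  ⊔preds=101110  new=001110  old=001100  +wl: 

Least fixpoint reached:
  node 0: 011011
  node 1: 101110
  node 2: 001110
  node 3: 001110
  node 4: 101110

111111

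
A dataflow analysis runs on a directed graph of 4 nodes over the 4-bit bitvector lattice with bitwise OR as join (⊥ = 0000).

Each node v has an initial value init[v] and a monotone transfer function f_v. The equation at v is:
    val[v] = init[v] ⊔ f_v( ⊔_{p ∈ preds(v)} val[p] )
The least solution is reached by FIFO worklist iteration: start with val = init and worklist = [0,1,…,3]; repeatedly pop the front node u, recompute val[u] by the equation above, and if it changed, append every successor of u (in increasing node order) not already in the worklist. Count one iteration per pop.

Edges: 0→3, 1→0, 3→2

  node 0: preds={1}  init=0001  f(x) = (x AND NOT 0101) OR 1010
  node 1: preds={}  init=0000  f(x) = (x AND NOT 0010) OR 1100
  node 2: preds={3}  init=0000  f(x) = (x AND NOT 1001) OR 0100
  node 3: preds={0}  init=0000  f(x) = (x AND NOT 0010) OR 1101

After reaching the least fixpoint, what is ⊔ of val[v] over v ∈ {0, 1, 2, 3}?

1111

Iteration log — 6 steps:
  step 1. node 0  ⊔preds=0000  new=1011  old=0001  +wl: 
  step 2. node 1  ⊔preds=0000  new=1100  old=0000  +wl: 0
  step 3. node 2  ⊔preds=0000  new=0100  old=0000  +wl: 
  step 4. node 3  ⊔preds=1011  new=1101  old=0000  +wl: 2
  step 5. node 0  ⊔preds=1100  new=1011  stable
  step 6. node 2  ⊔preds=1101  new=0100  stable

Least fixpoint reached:
  node 0: 1011
  node 1: 1100
  node 2: 0100
  node 3: 1101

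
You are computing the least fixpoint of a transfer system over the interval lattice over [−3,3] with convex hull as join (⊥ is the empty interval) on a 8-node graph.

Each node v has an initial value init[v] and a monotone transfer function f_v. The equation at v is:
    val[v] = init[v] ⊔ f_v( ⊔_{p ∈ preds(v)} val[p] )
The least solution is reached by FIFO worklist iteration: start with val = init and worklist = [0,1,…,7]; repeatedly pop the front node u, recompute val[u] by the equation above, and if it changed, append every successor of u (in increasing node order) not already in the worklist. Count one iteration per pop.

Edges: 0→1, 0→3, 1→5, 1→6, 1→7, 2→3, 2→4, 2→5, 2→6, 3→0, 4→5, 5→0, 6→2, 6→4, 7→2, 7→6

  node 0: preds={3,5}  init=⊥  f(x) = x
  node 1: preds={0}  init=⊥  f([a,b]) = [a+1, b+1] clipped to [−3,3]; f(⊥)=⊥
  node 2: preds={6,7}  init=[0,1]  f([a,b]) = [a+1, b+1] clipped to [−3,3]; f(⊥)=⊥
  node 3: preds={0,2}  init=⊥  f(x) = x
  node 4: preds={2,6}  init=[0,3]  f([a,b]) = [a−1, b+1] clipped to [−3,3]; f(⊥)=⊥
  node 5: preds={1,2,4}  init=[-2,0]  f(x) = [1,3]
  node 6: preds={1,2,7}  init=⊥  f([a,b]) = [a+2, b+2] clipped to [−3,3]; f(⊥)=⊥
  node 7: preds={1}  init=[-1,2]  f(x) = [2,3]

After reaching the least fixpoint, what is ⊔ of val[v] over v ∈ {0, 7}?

Worklist (17 pops):
  #1 pop 0: in=[-2,0] → [-2,0] (was ⊥); enqueue []
  #2 pop 1: in=[-2,0] → [-1,1] (was ⊥); enqueue []
  #3 pop 2: in=[-1,2] → [0,3] (was [0,1]); enqueue []
  #4 pop 3: in=[-2,3] → [-2,3] (was ⊥); enqueue [0]
  #5 pop 4: in=[0,3] → [-1,3] (was [0,3]); enqueue []
  #6 pop 5: in=[-1,3] → [-2,3] (was [-2,0]); enqueue []
  #7 pop 6: in=[-1,3] → [1,3] (was ⊥); enqueue [2,4]
  #8 pop 7: in=[-1,1] → [-1,3] (was [-1,2]); enqueue [6]
  #9 pop 0: in=[-2,3] → [-2,3] (was [-2,0]); enqueue [1,3]
  #10 pop 2: in=[-1,3] → [0,3] (no change)
  #11 pop 4: in=[0,3] → [-1,3] (no change)
  #12 pop 6: in=[-1,3] → [1,3] (no change)
  #13 pop 1: in=[-2,3] → [-1,3] (was [-1,1]); enqueue [5,6,7]
  #14 pop 3: in=[-2,3] → [-2,3] (no change)
  #15 pop 5: in=[-1,3] → [-2,3] (no change)
  #16 pop 6: in=[-1,3] → [1,3] (no change)
  #17 pop 7: in=[-1,3] → [-1,3] (no change)

Fixpoint:
  val[0] = [-2,3]
  val[1] = [-1,3]
  val[2] = [0,3]
  val[3] = [-2,3]
  val[4] = [-1,3]
  val[5] = [-2,3]
  val[6] = [1,3]
  val[7] = [-1,3]

[-2,3]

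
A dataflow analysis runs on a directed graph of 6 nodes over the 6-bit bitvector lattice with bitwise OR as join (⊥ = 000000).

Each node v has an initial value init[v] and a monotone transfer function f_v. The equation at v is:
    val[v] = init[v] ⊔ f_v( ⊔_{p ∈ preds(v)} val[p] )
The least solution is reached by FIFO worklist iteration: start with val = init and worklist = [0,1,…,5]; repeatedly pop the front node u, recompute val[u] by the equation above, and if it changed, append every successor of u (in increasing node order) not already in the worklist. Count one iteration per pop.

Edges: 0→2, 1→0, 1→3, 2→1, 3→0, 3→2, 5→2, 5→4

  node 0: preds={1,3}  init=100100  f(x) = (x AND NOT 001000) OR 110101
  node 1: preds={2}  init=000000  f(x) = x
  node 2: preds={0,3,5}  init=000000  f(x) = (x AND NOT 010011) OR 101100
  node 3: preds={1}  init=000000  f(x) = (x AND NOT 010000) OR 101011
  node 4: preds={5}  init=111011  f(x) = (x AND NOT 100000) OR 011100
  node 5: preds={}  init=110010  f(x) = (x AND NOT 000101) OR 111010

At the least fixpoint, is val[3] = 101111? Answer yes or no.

Worklist (13 pops):
  #1 pop 0: in=000000 → 110101 (was 100100); enqueue []
  #2 pop 1: in=000000 → 000000 (no change)
  #3 pop 2: in=110111 → 101100 (was 000000); enqueue [1]
  #4 pop 3: in=000000 → 101011 (was 000000); enqueue [0,2]
  #5 pop 4: in=110010 → 111111 (was 111011); enqueue []
  #6 pop 5: in=000000 → 111010 (was 110010); enqueue [4]
  #7 pop 1: in=101100 → 101100 (was 000000); enqueue [3]
  #8 pop 0: in=101111 → 110111 (was 110101); enqueue []
  #9 pop 2: in=111111 → 101100 (no change)
  #10 pop 4: in=111010 → 111111 (no change)
  #11 pop 3: in=101100 → 101111 (was 101011); enqueue [0,2]
  #12 pop 0: in=101111 → 110111 (no change)
  #13 pop 2: in=111111 → 101100 (no change)

Fixpoint:
  val[0] = 110111
  val[1] = 101100
  val[2] = 101100
  val[3] = 101111
  val[4] = 111111
  val[5] = 111010

yes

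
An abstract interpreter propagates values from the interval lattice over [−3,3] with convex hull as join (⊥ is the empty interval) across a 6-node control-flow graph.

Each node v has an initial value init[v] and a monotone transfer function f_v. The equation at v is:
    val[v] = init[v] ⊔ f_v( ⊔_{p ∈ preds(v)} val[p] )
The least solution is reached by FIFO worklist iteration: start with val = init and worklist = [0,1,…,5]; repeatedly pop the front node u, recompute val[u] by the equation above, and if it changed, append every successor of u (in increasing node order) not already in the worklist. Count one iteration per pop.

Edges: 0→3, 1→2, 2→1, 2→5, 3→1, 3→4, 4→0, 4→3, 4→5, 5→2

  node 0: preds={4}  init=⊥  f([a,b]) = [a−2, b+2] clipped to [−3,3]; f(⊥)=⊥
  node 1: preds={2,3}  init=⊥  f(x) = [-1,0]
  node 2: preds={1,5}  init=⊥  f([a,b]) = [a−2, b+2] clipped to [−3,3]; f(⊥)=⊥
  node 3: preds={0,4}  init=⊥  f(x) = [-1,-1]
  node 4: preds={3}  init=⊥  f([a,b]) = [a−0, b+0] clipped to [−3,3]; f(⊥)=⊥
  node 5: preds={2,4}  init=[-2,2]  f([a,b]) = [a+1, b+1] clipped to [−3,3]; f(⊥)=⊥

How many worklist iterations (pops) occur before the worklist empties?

Trace (10 dequeues):
  [1] u=0 | in ⊥ | out ⊥ | ==
  [2] u=1 | in ⊥ | out [-1,0] | prev ⊥ | push {}
  [3] u=2 | in [-2,2] | out [-3,3] | prev ⊥ | push {1}
  [4] u=3 | in ⊥ | out [-1,-1] | prev ⊥ | push {}
  [5] u=4 | in [-1,-1] | out [-1,-1] | prev ⊥ | push {0,3}
  [6] u=5 | in [-3,3] | out [-2,3] | prev [-2,2] | push {2}
  [7] u=1 | in [-3,3] | out [-1,0] | ==
  [8] u=0 | in [-1,-1] | out [-3,1] | prev ⊥ | push {}
  [9] u=3 | in [-3,1] | out [-1,-1] | ==
  [10] u=2 | in [-2,3] | out [-3,3] | ==

Converged values:
  [0] [-3,1]
  [1] [-1,0]
  [2] [-3,3]
  [3] [-1,-1]
  [4] [-1,-1]
  [5] [-2,3]

10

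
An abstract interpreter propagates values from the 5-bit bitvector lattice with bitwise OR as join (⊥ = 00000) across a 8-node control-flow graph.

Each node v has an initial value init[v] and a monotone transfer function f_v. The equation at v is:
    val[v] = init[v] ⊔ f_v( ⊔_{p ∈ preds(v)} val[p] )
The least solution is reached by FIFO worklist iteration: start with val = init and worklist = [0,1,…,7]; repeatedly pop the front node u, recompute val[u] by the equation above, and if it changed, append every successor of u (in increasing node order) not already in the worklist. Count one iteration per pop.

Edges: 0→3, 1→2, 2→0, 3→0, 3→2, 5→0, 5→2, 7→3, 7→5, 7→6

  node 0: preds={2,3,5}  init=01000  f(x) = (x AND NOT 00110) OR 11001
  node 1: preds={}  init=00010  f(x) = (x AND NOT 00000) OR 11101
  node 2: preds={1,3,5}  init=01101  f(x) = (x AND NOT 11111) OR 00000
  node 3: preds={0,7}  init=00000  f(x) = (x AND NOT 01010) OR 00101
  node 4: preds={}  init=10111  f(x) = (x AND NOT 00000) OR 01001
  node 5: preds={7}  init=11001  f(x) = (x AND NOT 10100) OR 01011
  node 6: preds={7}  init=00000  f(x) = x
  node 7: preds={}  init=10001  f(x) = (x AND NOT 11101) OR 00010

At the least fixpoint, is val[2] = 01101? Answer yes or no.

yes

Worklist (13 pops):
  #1 pop 0: in=11101 → 11001 (was 01000); enqueue []
  #2 pop 1: in=00000 → 11111 (was 00010); enqueue []
  #3 pop 2: in=11111 → 01101 (no change)
  #4 pop 3: in=11001 → 10101 (was 00000); enqueue [0,2]
  #5 pop 4: in=00000 → 11111 (was 10111); enqueue []
  #6 pop 5: in=10001 → 11011 (was 11001); enqueue []
  #7 pop 6: in=10001 → 10001 (was 00000); enqueue []
  #8 pop 7: in=00000 → 10011 (was 10001); enqueue [3,5,6]
  #9 pop 0: in=11111 → 11001 (no change)
  #10 pop 2: in=11111 → 01101 (no change)
  #11 pop 3: in=11011 → 10101 (no change)
  #12 pop 5: in=10011 → 11011 (no change)
  #13 pop 6: in=10011 → 10011 (was 10001); enqueue []

Fixpoint:
  val[0] = 11001
  val[1] = 11111
  val[2] = 01101
  val[3] = 10101
  val[4] = 11111
  val[5] = 11011
  val[6] = 10011
  val[7] = 10011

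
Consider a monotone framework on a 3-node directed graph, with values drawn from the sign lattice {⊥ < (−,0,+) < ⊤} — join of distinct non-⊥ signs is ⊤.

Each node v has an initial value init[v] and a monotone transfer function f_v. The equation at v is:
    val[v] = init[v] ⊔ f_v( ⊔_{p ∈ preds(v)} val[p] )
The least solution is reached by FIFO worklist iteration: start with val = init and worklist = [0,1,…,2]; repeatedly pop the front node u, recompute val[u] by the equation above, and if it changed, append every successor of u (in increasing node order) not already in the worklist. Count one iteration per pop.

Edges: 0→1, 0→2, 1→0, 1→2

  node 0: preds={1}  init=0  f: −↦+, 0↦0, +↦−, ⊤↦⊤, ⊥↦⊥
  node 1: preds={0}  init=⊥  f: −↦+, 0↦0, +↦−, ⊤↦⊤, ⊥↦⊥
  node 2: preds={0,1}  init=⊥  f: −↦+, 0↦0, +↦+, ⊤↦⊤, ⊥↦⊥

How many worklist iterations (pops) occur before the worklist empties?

Trace (4 dequeues):
  [1] u=0 | in ⊥ | out 0 | ==
  [2] u=1 | in 0 | out 0 | prev ⊥ | push {0}
  [3] u=2 | in 0 | out 0 | prev ⊥ | push {}
  [4] u=0 | in 0 | out 0 | ==

Converged values:
  [0] 0
  [1] 0
  [2] 0

4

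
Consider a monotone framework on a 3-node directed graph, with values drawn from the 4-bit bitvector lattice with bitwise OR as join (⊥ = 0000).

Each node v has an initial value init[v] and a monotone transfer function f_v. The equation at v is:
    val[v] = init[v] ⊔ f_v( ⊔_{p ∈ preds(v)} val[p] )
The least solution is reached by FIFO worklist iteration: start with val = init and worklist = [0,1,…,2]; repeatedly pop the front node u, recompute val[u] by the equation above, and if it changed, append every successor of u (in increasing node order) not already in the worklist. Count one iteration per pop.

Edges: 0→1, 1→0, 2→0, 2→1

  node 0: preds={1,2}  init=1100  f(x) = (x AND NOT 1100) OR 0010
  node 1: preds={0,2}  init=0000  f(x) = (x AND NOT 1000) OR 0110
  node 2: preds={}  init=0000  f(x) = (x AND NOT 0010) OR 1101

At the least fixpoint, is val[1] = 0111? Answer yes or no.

Iteration log — 6 steps:
  step 1. node 0  ⊔preds=0000  new=1110  old=1100  +wl: 
  step 2. node 1  ⊔preds=1110  new=0110  old=0000  +wl: 0
  step 3. node 2  ⊔preds=0000  new=1101  old=0000  +wl: 1
  step 4. node 0  ⊔preds=1111  new=1111  old=1110  +wl: 
  step 5. node 1  ⊔preds=1111  new=0111  old=0110  +wl: 0
  step 6. node 0  ⊔preds=1111  new=1111  stable

Least fixpoint reached:
  node 0: 1111
  node 1: 0111
  node 2: 1101

yes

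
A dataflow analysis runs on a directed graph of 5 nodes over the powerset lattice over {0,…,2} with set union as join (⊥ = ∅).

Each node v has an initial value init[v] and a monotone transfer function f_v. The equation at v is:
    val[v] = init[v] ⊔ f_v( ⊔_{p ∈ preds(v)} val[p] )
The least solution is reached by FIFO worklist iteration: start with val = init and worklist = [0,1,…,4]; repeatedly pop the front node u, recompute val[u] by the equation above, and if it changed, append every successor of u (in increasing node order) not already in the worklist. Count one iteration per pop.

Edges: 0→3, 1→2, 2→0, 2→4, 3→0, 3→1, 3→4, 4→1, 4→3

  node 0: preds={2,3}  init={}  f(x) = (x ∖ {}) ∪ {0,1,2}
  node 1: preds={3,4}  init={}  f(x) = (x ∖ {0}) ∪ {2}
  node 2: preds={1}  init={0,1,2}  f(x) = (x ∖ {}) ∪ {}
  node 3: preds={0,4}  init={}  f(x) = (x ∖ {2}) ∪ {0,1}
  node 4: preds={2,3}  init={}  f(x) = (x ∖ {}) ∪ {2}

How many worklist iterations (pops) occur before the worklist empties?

9

Iteration log — 9 steps:
  step 1. node 0  ⊔preds={0,1,2}  new={0,1,2}  old={}  +wl: 
  step 2. node 1  ⊔preds={}  new={2}  old={}  +wl: 
  step 3. node 2  ⊔preds={2}  new={0,1,2}  stable
  step 4. node 3  ⊔preds={0,1,2}  new={0,1}  old={}  +wl: 0,1
  step 5. node 4  ⊔preds={0,1,2}  new={0,1,2}  old={}  +wl: 3
  step 6. node 0  ⊔preds={0,1,2}  new={0,1,2}  stable
  step 7. node 1  ⊔preds={0,1,2}  new={1,2}  old={2}  +wl: 2
  step 8. node 3  ⊔preds={0,1,2}  new={0,1}  stable
  step 9. node 2  ⊔preds={1,2}  new={0,1,2}  stable

Least fixpoint reached:
  node 0: {0,1,2}
  node 1: {1,2}
  node 2: {0,1,2}
  node 3: {0,1}
  node 4: {0,1,2}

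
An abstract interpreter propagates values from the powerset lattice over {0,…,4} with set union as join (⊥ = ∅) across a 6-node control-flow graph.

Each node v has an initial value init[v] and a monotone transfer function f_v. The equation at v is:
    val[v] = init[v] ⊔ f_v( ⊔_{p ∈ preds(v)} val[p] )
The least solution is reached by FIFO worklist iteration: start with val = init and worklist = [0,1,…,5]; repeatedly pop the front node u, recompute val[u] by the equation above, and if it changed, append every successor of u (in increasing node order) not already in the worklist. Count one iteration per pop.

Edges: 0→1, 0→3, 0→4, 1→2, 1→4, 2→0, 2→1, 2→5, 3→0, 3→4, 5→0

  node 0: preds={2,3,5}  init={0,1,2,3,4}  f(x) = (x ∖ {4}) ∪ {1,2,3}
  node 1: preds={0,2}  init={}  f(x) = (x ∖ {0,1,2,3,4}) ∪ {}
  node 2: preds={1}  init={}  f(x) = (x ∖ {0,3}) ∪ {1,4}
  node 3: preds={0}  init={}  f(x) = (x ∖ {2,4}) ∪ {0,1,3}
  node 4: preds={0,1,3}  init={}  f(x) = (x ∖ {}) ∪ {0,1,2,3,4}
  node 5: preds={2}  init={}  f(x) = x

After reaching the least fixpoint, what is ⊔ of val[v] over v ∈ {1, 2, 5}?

Worklist (8 pops):
  #1 pop 0: in={} → {0,1,2,3,4} (no change)
  #2 pop 1: in={0,1,2,3,4} → {} (no change)
  #3 pop 2: in={} → {1,4} (was {}); enqueue [0,1]
  #4 pop 3: in={0,1,2,3,4} → {0,1,3} (was {}); enqueue []
  #5 pop 4: in={0,1,2,3,4} → {0,1,2,3,4} (was {}); enqueue []
  #6 pop 5: in={1,4} → {1,4} (was {}); enqueue []
  #7 pop 0: in={0,1,3,4} → {0,1,2,3,4} (no change)
  #8 pop 1: in={0,1,2,3,4} → {} (no change)

Fixpoint:
  val[0] = {0,1,2,3,4}
  val[1] = {}
  val[2] = {1,4}
  val[3] = {0,1,3}
  val[4] = {0,1,2,3,4}
  val[5] = {1,4}

{1,4}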